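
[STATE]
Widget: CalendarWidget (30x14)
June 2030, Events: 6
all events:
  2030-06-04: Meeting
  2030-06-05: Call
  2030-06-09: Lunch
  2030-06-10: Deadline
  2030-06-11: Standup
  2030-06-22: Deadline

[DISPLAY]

          June 2030           
Mo Tu We Th Fr Sa Su          
                1  2          
 3  4*  5*  6  7  8  9*       
10* 11* 12 13 14 15 16        
17 18 19 20 21 22* 23         
24 25 26 27 28 29 30          
                              
                              
                              
                              
                              
                              
                              


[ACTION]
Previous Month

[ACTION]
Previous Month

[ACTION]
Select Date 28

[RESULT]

          April 2030          
Mo Tu We Th Fr Sa Su          
 1  2  3  4  5  6  7          
 8  9 10 11 12 13 14          
15 16 17 18 19 20 21          
22 23 24 25 26 27 [28]        
29 30                         
                              
                              
                              
                              
                              
                              
                              


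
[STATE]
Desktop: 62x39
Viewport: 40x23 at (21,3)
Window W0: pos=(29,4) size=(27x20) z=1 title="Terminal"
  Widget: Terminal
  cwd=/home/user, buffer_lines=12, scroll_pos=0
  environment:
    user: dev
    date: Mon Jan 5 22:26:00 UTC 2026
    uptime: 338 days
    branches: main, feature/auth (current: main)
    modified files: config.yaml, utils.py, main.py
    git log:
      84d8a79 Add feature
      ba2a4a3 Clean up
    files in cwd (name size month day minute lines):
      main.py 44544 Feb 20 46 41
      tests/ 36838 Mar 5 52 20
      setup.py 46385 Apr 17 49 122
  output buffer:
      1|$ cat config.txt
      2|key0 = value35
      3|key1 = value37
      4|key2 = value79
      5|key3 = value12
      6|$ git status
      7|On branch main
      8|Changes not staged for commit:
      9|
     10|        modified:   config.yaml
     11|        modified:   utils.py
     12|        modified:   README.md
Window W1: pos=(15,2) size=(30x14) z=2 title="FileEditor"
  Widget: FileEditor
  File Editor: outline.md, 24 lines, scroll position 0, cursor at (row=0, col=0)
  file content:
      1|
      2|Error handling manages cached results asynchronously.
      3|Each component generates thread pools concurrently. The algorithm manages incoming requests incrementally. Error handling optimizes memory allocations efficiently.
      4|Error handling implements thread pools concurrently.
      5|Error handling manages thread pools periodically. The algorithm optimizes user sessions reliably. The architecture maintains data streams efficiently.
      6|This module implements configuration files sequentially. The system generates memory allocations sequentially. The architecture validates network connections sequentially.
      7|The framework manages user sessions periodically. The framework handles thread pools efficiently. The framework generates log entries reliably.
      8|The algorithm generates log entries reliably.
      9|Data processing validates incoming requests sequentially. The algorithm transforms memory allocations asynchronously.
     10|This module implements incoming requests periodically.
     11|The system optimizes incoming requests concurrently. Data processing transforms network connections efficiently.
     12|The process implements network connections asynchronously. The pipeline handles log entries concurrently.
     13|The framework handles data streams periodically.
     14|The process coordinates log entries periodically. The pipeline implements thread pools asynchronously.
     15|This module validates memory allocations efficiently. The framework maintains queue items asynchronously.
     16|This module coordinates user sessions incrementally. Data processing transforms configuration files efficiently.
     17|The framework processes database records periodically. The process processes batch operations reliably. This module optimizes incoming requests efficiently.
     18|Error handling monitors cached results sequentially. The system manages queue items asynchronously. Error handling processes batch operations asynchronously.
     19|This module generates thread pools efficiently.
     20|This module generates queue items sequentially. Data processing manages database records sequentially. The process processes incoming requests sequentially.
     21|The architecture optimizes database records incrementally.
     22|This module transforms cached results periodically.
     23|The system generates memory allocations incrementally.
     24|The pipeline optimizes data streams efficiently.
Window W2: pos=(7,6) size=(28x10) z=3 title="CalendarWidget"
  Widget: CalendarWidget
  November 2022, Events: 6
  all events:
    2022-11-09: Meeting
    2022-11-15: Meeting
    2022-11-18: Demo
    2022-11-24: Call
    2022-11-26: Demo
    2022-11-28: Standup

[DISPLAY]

Editor                 ┃                
───────────────────────┨━━━━━━━━━━┓     
                      ▲┃          ┃     
━━━━━━━━━━━━━┓ges cach█┃──────────┨     
et           ┃rates th░┃t         ┃     
─────────────┨ements t░┃          ┃     
r 2022       ┃ges thre░┃          ┃     
r Sa Su      ┃nts conf░┃          ┃     
4  5  6      ┃es user ░┃          ┃     
11 12 13     ┃ates log░┃          ┃     
18* 19 20    ┃idates i░┃          ┃     
25 26* 27    ┃nts inco▼┃ged for co┃     
━━━━━━━━━━━━━┛━━━━━━━━━┛          ┃     
        ┃        modified:   confi┃     
        ┃        modified:   utils┃     
        ┃        modified:   READM┃     
        ┃$ █                      ┃     
        ┃                         ┃     
        ┃                         ┃     
        ┃                         ┃     
        ┗━━━━━━━━━━━━━━━━━━━━━━━━━┛     
                                        
                                        


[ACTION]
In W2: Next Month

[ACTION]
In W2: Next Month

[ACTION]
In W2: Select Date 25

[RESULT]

Editor                 ┃                
───────────────────────┨━━━━━━━━━━┓     
                      ▲┃          ┃     
━━━━━━━━━━━━━┓ges cach█┃──────────┨     
et           ┃rates th░┃t         ┃     
─────────────┨ements t░┃          ┃     
y 2023       ┃ges thre░┃          ┃     
r Sa Su      ┃nts conf░┃          ┃     
      1      ┃es user ░┃          ┃     
6  7  8      ┃ates log░┃          ┃     
3 14 15      ┃idates i░┃          ┃     
0 21 22      ┃nts inco▼┃ged for co┃     
━━━━━━━━━━━━━┛━━━━━━━━━┛          ┃     
        ┃        modified:   confi┃     
        ┃        modified:   utils┃     
        ┃        modified:   READM┃     
        ┃$ █                      ┃     
        ┃                         ┃     
        ┃                         ┃     
        ┃                         ┃     
        ┗━━━━━━━━━━━━━━━━━━━━━━━━━┛     
                                        
                                        


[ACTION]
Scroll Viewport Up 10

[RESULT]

                                        
                                        
━━━━━━━━━━━━━━━━━━━━━━━┓                
Editor                 ┃                
───────────────────────┨━━━━━━━━━━┓     
                      ▲┃          ┃     
━━━━━━━━━━━━━┓ges cach█┃──────────┨     
et           ┃rates th░┃t         ┃     
─────────────┨ements t░┃          ┃     
y 2023       ┃ges thre░┃          ┃     
r Sa Su      ┃nts conf░┃          ┃     
      1      ┃es user ░┃          ┃     
6  7  8      ┃ates log░┃          ┃     
3 14 15      ┃idates i░┃          ┃     
0 21 22      ┃nts inco▼┃ged for co┃     
━━━━━━━━━━━━━┛━━━━━━━━━┛          ┃     
        ┃        modified:   confi┃     
        ┃        modified:   utils┃     
        ┃        modified:   READM┃     
        ┃$ █                      ┃     
        ┃                         ┃     
        ┃                         ┃     
        ┃                         ┃     


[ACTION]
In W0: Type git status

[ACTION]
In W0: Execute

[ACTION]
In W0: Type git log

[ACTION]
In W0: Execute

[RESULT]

                                        
                                        
━━━━━━━━━━━━━━━━━━━━━━━┓                
Editor                 ┃                
───────────────────────┨━━━━━━━━━━┓     
                      ▲┃          ┃     
━━━━━━━━━━━━━┓ges cach█┃──────────┨     
et           ┃rates th░┃ged for co┃     
─────────────┨ements t░┃          ┃     
y 2023       ┃ges thre░┃d:   confi┃     
r Sa Su      ┃nts conf░┃d:   utils┃     
      1      ┃es user ░┃d:   READM┃     
6  7  8      ┃ates log░┃          ┃     
3 14 15      ┃idates i░┃          ┃     
0 21 22      ┃nts inco▼┃ged for co┃     
━━━━━━━━━━━━━┛━━━━━━━━━┛          ┃     
        ┃        modified:   confi┃     
        ┃        modified:   utils┃     
        ┃        modified:   main.┃     
        ┃$ git log                ┃     
        ┃84d8a79 Add feature      ┃     
        ┃ba2a4a3 Clean up         ┃     
        ┃$ █                      ┃     


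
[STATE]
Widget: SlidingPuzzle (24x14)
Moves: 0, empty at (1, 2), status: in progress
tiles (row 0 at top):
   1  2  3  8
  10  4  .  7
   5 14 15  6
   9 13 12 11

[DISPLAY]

┌────┬────┬────┬────┐   
│  1 │  2 │  3 │  8 │   
├────┼────┼────┼────┤   
│ 10 │  4 │    │  7 │   
├────┼────┼────┼────┤   
│  5 │ 14 │ 15 │  6 │   
├────┼────┼────┼────┤   
│  9 │ 13 │ 12 │ 11 │   
└────┴────┴────┴────┘   
Moves: 0                
                        
                        
                        
                        


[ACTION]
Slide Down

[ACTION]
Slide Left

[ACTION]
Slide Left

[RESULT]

┌────┬────┬────┬────┐   
│  1 │  2 │  8 │    │   
├────┼────┼────┼────┤   
│ 10 │  4 │  3 │  7 │   
├────┼────┼────┼────┤   
│  5 │ 14 │ 15 │  6 │   
├────┼────┼────┼────┤   
│  9 │ 13 │ 12 │ 11 │   
└────┴────┴────┴────┘   
Moves: 2                
                        
                        
                        
                        


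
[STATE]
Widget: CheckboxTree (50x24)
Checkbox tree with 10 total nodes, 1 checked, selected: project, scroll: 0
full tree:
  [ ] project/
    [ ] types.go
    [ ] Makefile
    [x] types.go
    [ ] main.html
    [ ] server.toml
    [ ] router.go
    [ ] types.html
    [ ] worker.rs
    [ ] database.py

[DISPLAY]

>[-] project/                                     
   [ ] types.go                                   
   [ ] Makefile                                   
   [x] types.go                                   
   [ ] main.html                                  
   [ ] server.toml                                
   [ ] router.go                                  
   [ ] types.html                                 
   [ ] worker.rs                                  
   [ ] database.py                                
                                                  
                                                  
                                                  
                                                  
                                                  
                                                  
                                                  
                                                  
                                                  
                                                  
                                                  
                                                  
                                                  
                                                  


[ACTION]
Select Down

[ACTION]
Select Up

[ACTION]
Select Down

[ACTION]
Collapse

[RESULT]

 [-] project/                                     
>  [ ] types.go                                   
   [ ] Makefile                                   
   [x] types.go                                   
   [ ] main.html                                  
   [ ] server.toml                                
   [ ] router.go                                  
   [ ] types.html                                 
   [ ] worker.rs                                  
   [ ] database.py                                
                                                  
                                                  
                                                  
                                                  
                                                  
                                                  
                                                  
                                                  
                                                  
                                                  
                                                  
                                                  
                                                  
                                                  


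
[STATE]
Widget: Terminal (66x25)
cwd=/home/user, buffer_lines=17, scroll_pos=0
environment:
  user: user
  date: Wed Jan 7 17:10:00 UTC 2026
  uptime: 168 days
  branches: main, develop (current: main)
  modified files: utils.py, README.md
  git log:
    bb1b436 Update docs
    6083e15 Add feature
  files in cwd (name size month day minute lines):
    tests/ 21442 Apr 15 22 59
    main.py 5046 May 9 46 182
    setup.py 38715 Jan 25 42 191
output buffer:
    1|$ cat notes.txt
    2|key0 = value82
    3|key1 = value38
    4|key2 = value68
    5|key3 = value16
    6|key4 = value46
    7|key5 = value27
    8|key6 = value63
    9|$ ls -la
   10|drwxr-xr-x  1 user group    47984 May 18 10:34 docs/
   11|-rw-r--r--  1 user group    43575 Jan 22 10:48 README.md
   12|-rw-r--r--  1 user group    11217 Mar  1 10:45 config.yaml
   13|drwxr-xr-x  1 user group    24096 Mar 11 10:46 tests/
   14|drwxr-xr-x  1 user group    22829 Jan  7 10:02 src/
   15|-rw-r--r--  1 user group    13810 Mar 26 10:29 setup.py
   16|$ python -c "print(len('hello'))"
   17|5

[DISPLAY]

$ cat notes.txt                                                   
key0 = value82                                                    
key1 = value38                                                    
key2 = value68                                                    
key3 = value16                                                    
key4 = value46                                                    
key5 = value27                                                    
key6 = value63                                                    
$ ls -la                                                          
drwxr-xr-x  1 user group    47984 May 18 10:34 docs/              
-rw-r--r--  1 user group    43575 Jan 22 10:48 README.md          
-rw-r--r--  1 user group    11217 Mar  1 10:45 config.yaml        
drwxr-xr-x  1 user group    24096 Mar 11 10:46 tests/             
drwxr-xr-x  1 user group    22829 Jan  7 10:02 src/               
-rw-r--r--  1 user group    13810 Mar 26 10:29 setup.py           
$ python -c "print(len('hello'))"                                 
5                                                                 
$ █                                                               
                                                                  
                                                                  
                                                                  
                                                                  
                                                                  
                                                                  
                                                                  


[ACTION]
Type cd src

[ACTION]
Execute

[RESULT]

$ cat notes.txt                                                   
key0 = value82                                                    
key1 = value38                                                    
key2 = value68                                                    
key3 = value16                                                    
key4 = value46                                                    
key5 = value27                                                    
key6 = value63                                                    
$ ls -la                                                          
drwxr-xr-x  1 user group    47984 May 18 10:34 docs/              
-rw-r--r--  1 user group    43575 Jan 22 10:48 README.md          
-rw-r--r--  1 user group    11217 Mar  1 10:45 config.yaml        
drwxr-xr-x  1 user group    24096 Mar 11 10:46 tests/             
drwxr-xr-x  1 user group    22829 Jan  7 10:02 src/               
-rw-r--r--  1 user group    13810 Mar 26 10:29 setup.py           
$ python -c "print(len('hello'))"                                 
5                                                                 
$ cd src                                                          
                                                                  
$ █                                                               
                                                                  
                                                                  
                                                                  
                                                                  
                                                                  


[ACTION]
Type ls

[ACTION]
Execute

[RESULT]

$ cat notes.txt                                                   
key0 = value82                                                    
key1 = value38                                                    
key2 = value68                                                    
key3 = value16                                                    
key4 = value46                                                    
key5 = value27                                                    
key6 = value63                                                    
$ ls -la                                                          
drwxr-xr-x  1 user group    47984 May 18 10:34 docs/              
-rw-r--r--  1 user group    43575 Jan 22 10:48 README.md          
-rw-r--r--  1 user group    11217 Mar  1 10:45 config.yaml        
drwxr-xr-x  1 user group    24096 Mar 11 10:46 tests/             
drwxr-xr-x  1 user group    22829 Jan  7 10:02 src/               
-rw-r--r--  1 user group    13810 Mar 26 10:29 setup.py           
$ python -c "print(len('hello'))"                                 
5                                                                 
$ cd src                                                          
                                                                  
$ ls                                                              
tests/  main.py  setup.py                                         
$ █                                                               
                                                                  
                                                                  
                                                                  


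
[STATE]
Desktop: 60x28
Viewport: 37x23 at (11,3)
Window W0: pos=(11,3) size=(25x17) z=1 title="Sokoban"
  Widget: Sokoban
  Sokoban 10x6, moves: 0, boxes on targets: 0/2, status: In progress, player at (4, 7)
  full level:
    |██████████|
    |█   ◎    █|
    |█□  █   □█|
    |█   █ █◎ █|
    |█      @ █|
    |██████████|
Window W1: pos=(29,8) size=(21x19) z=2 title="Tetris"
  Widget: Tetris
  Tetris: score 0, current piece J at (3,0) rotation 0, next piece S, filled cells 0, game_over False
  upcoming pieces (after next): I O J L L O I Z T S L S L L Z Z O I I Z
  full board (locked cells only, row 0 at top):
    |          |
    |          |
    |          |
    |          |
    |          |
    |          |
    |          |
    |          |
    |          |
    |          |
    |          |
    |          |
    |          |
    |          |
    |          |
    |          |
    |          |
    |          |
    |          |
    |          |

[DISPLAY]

┏━━━━━━━━━━━━━━━━━━━━━━━┓            
┃ Sokoban               ┃            
┠───────────────────────┨            
┃██████████             ┃            
┃█   ◎    █             ┃            
┃█□  █   □█       ┏━━━━━━━━━━━━━━━━━━
┃█   █ █◎ █       ┃ Tetris           
┃█      @ █       ┠──────────────────
┃██████████       ┃          │Next:  
┃Moves: 0  0/2    ┃          │ ░░    
┃                 ┃          │░░     
┃                 ┃          │       
┃                 ┃          │       
┃                 ┃          │       
┃                 ┃          │Score: 
┃                 ┃          │0      
┗━━━━━━━━━━━━━━━━━┃          │       
                  ┃          │       
                  ┃          │       
                  ┃          │       
                  ┃          │       
                  ┃          │       
                  ┃          │       


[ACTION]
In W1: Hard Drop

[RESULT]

┏━━━━━━━━━━━━━━━━━━━━━━━┓            
┃ Sokoban               ┃            
┠───────────────────────┨            
┃██████████             ┃            
┃█   ◎    █             ┃            
┃█□  █   □█       ┏━━━━━━━━━━━━━━━━━━
┃█   █ █◎ █       ┃ Tetris           
┃█      @ █       ┠──────────────────
┃██████████       ┃          │Next:  
┃Moves: 0  0/2    ┃          │████   
┃                 ┃          │       
┃                 ┃          │       
┃                 ┃          │       
┃                 ┃          │       
┃                 ┃          │Score: 
┃                 ┃          │0      
┗━━━━━━━━━━━━━━━━━┃          │       
                  ┃          │       
                  ┃          │       
                  ┃          │       
                  ┃          │       
                  ┃   █      │       
                  ┃   ███    │       


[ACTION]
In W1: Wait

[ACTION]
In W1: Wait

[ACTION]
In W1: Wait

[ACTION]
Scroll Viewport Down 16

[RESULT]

┠───────────────────────┨            
┃██████████             ┃            
┃█   ◎    █             ┃            
┃█□  █   □█       ┏━━━━━━━━━━━━━━━━━━
┃█   █ █◎ █       ┃ Tetris           
┃█      @ █       ┠──────────────────
┃██████████       ┃          │Next:  
┃Moves: 0  0/2    ┃          │████   
┃                 ┃          │       
┃                 ┃          │       
┃                 ┃          │       
┃                 ┃          │       
┃                 ┃          │Score: 
┃                 ┃          │0      
┗━━━━━━━━━━━━━━━━━┃          │       
                  ┃          │       
                  ┃          │       
                  ┃          │       
                  ┃          │       
                  ┃   █      │       
                  ┃   ███    │       
                  ┗━━━━━━━━━━━━━━━━━━
                                     


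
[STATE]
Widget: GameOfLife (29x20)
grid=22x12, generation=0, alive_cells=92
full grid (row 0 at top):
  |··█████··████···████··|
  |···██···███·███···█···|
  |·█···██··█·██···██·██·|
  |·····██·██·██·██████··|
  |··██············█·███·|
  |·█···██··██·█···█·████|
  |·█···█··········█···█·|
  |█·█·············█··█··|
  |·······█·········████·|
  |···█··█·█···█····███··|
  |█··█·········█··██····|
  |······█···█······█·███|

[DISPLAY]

Gen: 0                       
··█████··████···████··       
···██···███·███···█···       
·█···██··█·██···██·██·       
·····██·██·██·██████··       
··██············█·███·       
·█···██··██·█···█·████       
·█···█··········█···█·       
█·█·············█··█··       
·······█·········████·       
···█··█·█···█····███··       
█··█·········█··██····       
······█···█······█·███       
                             
                             
                             
                             
                             
                             
                             


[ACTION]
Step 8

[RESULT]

Gen: 8                       
······█·█·█·······██··       
·····██·█····██···██··       
·······█·█·····█······       
·········████··█······       
·██·······█···········       
···········█····█·····       
██···········█·██·····       
··············█·······       
·██···██··············       
······██··············       
················██····       
················██····       
                             
                             
                             
                             
                             
                             
                             


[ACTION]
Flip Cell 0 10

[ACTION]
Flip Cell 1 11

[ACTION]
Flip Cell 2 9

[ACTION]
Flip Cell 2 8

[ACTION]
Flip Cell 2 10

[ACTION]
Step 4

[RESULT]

Gen: 12                      
·······██·········██··       
·······██·········██··       
·······█··············       
········█·············       
········█·············       
······················       
······················       
······················       
······██··············       
······██··············       
················██····       
················██····       
                             
                             
                             
                             
                             
                             
                             


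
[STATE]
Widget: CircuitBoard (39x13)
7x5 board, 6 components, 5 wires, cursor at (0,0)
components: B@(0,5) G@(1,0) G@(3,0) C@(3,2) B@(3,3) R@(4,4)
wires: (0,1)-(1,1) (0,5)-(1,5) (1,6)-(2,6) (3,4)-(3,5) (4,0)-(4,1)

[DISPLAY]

   0 1 2 3 4 5 6                       
0  [.]  ·               B              
        │               │              
1   G   ·               ·   ·          
                            │          
2                           ·          
                                       
3   G       C   B   · ─ ·              
                                       
4   · ─ ·           R                  
Cursor: (0,0)                          
                                       
                                       


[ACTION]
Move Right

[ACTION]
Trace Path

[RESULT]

   0 1 2 3 4 5 6                       
0      [.]              B              
        │               │              
1   G   ·               ·   ·          
                            │          
2                           ·          
                                       
3   G       C   B   · ─ ·              
                                       
4   · ─ ·           R                  
Cursor: (0,1)  Trace: Path with 2 nodes
                                       
                                       


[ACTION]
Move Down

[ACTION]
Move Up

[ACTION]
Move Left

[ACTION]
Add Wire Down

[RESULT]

   0 1 2 3 4 5 6                       
0  [.]  ·               B              
    │   │               │              
1   G   ·               ·   ·          
                            │          
2                           ·          
                                       
3   G       C   B   · ─ ·              
                                       
4   · ─ ·           R                  
Cursor: (0,0)  Trace: Path with 2 nodes
                                       
                                       


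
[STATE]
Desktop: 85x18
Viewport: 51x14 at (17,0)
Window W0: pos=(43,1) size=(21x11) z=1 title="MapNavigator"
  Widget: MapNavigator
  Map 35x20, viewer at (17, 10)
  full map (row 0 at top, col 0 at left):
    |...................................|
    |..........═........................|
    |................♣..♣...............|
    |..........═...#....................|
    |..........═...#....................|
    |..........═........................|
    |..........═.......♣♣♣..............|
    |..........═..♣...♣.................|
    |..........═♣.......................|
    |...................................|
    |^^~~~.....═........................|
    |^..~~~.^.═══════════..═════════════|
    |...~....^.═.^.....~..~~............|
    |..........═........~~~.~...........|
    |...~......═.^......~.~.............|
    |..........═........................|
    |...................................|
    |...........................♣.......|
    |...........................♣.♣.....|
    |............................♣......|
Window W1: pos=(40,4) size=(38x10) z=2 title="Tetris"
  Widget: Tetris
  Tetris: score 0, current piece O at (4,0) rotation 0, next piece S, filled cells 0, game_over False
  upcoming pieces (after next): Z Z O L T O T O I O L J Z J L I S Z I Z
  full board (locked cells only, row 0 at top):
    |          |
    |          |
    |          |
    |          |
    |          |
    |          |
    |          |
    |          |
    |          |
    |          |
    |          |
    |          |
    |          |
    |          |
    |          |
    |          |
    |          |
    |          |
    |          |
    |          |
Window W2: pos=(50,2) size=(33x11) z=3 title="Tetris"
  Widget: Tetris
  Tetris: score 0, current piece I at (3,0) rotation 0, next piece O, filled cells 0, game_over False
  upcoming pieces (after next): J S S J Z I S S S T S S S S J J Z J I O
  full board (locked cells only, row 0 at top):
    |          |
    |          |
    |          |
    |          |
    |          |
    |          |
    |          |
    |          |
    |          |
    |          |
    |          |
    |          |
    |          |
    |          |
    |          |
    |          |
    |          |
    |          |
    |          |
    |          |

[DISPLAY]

                                                   
                          ┏━━━━━━━━━━━━━━━━━━━┓    
                          ┃ MapNa┏━━━━━━━━━━━━━━━━━
                          ┠──────┃ Tetris          
                       ┏━━━━━━━━━┠─────────────────
                       ┃ Tetris  ┃          │Next: 
                       ┠─────────┃          │▓▓    
                       ┃         ┃          │▓▓    
                       ┃         ┃          │      
                       ┃         ┃          │      
                       ┃         ┃          │      
                       ┃         ┃          │Score:
                       ┃         ┗━━━━━━━━━━━━━━━━━
                       ┗━━━━━━━━━━━━━━━━━━━━━━━━━━━


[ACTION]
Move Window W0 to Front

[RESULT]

                                                   
                          ┏━━━━━━━━━━━━━━━━━━━┓    
                          ┃ MapNavigator      ┃━━━━
                          ┠───────────────────┨    
                       ┏━━┃..═..♣...♣.........┃────
                       ┃ T┃..═♣...............┃xt: 
                       ┠──┃...................┃    
                       ┃  ┃..═......@.........┃    
                       ┃  ┃.═══════════..═════┃    
                       ┃  ┃^.═.^.....~..~~....┃    
                       ┃  ┃..═........~~~.~...┃    
                       ┃  ┗━━━━━━━━━━━━━━━━━━━┛ore:
                       ┃         ┗━━━━━━━━━━━━━━━━━
                       ┗━━━━━━━━━━━━━━━━━━━━━━━━━━━


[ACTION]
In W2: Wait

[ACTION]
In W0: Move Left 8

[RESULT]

                                                   
                          ┏━━━━━━━━━━━━━━━━━━━┓    
                          ┃ MapNavigator      ┃━━━━
                          ┠───────────────────┨    
                       ┏━━┃..........═..♣...♣.┃────
                       ┃ T┃..........═♣.......┃xt: 
                       ┠──┃...................┃    
                       ┃  ┃^^~~~....@═........┃    
                       ┃  ┃^..~~~.^.══════════┃    
                       ┃  ┃...~....^.═.^.....~┃    
                       ┃  ┃..........═........┃    
                       ┃  ┗━━━━━━━━━━━━━━━━━━━┛ore:
                       ┃         ┗━━━━━━━━━━━━━━━━━
                       ┗━━━━━━━━━━━━━━━━━━━━━━━━━━━


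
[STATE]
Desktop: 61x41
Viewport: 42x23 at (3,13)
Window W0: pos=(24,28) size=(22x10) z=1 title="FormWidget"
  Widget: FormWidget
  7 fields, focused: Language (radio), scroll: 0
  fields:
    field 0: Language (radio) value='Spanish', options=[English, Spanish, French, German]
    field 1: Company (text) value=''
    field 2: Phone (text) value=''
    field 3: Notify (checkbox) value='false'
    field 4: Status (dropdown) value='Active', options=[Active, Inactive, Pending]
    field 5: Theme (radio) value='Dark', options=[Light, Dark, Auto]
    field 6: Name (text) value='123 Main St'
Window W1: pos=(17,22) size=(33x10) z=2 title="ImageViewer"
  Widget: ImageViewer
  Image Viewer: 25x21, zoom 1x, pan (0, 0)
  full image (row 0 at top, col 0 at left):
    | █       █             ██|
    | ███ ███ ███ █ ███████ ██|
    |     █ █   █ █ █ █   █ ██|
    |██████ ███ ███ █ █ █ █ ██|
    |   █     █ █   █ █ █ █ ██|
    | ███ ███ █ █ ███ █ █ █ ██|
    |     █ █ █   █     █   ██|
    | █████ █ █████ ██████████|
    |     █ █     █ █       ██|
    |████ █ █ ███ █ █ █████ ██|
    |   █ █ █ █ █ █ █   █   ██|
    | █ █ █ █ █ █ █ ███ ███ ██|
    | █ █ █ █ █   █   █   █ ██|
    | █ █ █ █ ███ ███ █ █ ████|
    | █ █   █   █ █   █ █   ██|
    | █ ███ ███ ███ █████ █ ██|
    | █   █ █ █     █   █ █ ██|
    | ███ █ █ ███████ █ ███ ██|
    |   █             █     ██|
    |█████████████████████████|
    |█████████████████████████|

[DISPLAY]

                                          
                                          
                                          
                                          
                                          
                                          
                                          
                                          
                                          
              ┏━━━━━━━━━━━━━━━━━━━━━━━━━━━
              ┃ ImageViewer               
              ┠───────────────────────────
              ┃ █       █             ██  
              ┃ ███ ███ ███ █ ███████ ██  
              ┃     █ █   █ █ █ █   █ ██  
              ┃██████ ███ ███ █ █ █ █ ██  
              ┃   █     █ █   █ █ █ █ ██  
              ┃ ███ ███ █ █ ███ █ █ █ ██  
              ┗━━━━━━━━━━━━━━━━━━━━━━━━━━━
                     ┃  Company:    [    ]
                     ┃  Phone:      [    ]
                     ┃  Notify:     [ ]   
                     ┃  Status:     [Act▼]


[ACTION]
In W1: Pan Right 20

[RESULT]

                                          
                                          
                                          
                                          
                                          
                                          
                                          
                                          
                                          
              ┏━━━━━━━━━━━━━━━━━━━━━━━━━━━
              ┃ ImageViewer               
              ┠───────────────────────────
              ┃   ██                      
              ┃██ ██                      
              ┃ █ ██                      
              ┃ █ ██                      
              ┃ █ ██                      
              ┃ █ ██                      
              ┗━━━━━━━━━━━━━━━━━━━━━━━━━━━
                     ┃  Company:    [    ]
                     ┃  Phone:      [    ]
                     ┃  Notify:     [ ]   
                     ┃  Status:     [Act▼]


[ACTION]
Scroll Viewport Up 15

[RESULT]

                                          
                                          
                                          
                                          
                                          
                                          
                                          
                                          
                                          
                                          
                                          
                                          
                                          
                                          
                                          
                                          
                                          
                                          
                                          
                                          
                                          
                                          
              ┏━━━━━━━━━━━━━━━━━━━━━━━━━━━


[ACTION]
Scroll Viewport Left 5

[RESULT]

                                          
                                          
                                          
                                          
                                          
                                          
                                          
                                          
                                          
                                          
                                          
                                          
                                          
                                          
                                          
                                          
                                          
                                          
                                          
                                          
                                          
                                          
                 ┏━━━━━━━━━━━━━━━━━━━━━━━━


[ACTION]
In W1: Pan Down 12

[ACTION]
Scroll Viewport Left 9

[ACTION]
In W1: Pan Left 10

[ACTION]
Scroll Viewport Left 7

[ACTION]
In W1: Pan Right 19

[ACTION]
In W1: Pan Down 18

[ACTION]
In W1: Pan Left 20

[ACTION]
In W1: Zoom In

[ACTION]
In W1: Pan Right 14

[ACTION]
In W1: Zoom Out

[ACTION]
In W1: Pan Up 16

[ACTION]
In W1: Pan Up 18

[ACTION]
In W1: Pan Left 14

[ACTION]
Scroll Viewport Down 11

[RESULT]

                                          
                                          
                                          
                                          
                                          
                                          
                                          
                                          
                                          
                                          
                                          
                 ┏━━━━━━━━━━━━━━━━━━━━━━━━
                 ┃ ImageViewer            
                 ┠────────────────────────
                 ┃█             ██        
                 ┃███ █ ███████ ██        
                 ┃  █ █ █ █   █ ██        
                 ┃█ ███ █ █ █ █ ██        
                 ┃█ █   █ █ █ █ ██        
                 ┃█ █ ███ █ █ █ ██        
                 ┗━━━━━━━━━━━━━━━━━━━━━━━━
                        ┃  Company:    [  
                        ┃  Phone:      [  
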